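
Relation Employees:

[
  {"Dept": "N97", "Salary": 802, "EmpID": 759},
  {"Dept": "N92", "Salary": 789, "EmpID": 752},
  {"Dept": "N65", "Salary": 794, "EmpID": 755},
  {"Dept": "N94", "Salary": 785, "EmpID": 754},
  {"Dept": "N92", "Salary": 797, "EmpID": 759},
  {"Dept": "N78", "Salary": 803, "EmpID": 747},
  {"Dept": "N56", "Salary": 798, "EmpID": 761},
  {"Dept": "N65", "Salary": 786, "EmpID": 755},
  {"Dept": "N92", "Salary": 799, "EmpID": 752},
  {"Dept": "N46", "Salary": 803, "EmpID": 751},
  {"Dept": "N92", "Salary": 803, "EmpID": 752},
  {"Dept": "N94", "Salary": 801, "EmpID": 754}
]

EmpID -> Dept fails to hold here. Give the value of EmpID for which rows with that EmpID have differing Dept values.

EmpID=759: 2 rows → Dept takes values {N97, N92} — violation
EmpID=752: 3 rows → Dept = N92, N92, N92 ✓
EmpID=755: 2 rows → Dept = N65, N65 ✓
EmpID=754: 2 rows → Dept = N94, N94 ✓
EmpID=747: 1 row → Dept = N78 ✓
EmpID=761: 1 row → Dept = N56 ✓
EmpID=751: 1 row → Dept = N46 ✓
The only EmpID value with inconsistent Dept is EmpID=759.

759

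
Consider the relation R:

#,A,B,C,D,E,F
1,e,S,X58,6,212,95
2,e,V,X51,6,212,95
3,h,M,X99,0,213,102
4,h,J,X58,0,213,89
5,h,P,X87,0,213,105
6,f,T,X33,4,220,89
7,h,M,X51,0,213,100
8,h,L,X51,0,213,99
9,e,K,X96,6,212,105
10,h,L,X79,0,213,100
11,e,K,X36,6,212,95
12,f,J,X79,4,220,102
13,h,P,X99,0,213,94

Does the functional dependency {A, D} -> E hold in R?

(A=e, D=6): rows 1, 2, 9, 11 → E = 212, 212, 212, 212 ✓
(A=h, D=0): rows 3, 4, 5, 7, 8, 10, 13 → E = 213, 213, 213, 213, 213, 213, 213 ✓
(A=f, D=4): rows 6, 12 → E = 220, 220 ✓
Every {A, D} value is associated with a single E value, so {A, D} -> E holds.

Yes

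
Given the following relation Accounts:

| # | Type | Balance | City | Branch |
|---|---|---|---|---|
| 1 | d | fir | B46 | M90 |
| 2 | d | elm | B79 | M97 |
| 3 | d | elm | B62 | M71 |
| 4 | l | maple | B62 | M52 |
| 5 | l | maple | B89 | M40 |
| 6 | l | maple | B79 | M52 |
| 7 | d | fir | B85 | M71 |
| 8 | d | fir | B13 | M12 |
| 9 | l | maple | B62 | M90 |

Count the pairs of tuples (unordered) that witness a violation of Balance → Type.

Balance=fir: all 3 rows agree on Type — 0 pairs.
Balance=elm: all 2 rows agree on Type — 0 pairs.
Balance=maple: all 4 rows agree on Type — 0 pairs.

0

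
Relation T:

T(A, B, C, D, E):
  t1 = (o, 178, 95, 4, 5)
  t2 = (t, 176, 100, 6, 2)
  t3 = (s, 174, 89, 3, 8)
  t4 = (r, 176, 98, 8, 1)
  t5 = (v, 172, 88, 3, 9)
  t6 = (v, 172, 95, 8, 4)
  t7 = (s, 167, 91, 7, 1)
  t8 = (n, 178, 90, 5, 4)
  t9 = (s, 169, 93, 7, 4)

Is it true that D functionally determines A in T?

No

D=4: row 1 → A = o ✓
D=6: row 2 → A = t ✓
D=3: rows 3, 5 → A takes values {s, v} — violation
D=8: rows 4, 6 → A takes values {r, v} — violation
D=7: rows 7, 9 → A = s, s ✓
D=5: row 8 → A = n ✓
Two rows agree on D but differ on A, so D -> A does not hold.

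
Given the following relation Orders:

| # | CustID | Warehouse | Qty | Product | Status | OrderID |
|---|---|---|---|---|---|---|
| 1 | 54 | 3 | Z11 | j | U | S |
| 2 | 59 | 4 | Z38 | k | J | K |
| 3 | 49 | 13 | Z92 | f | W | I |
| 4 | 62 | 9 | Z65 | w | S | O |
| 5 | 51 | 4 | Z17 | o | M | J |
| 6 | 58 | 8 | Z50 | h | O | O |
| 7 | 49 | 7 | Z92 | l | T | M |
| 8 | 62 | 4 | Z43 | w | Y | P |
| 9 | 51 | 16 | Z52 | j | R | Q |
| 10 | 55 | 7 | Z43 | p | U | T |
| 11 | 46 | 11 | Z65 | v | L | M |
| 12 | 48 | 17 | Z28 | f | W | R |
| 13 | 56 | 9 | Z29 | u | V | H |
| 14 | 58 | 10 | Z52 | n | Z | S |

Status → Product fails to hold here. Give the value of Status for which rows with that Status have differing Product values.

Status=U: rows 1, 10 → Product takes values {j, p} — violation
Status=J: row 2 → Product = k ✓
Status=W: rows 3, 12 → Product = f, f ✓
Status=S: row 4 → Product = w ✓
Status=M: row 5 → Product = o ✓
Status=O: row 6 → Product = h ✓
Status=T: row 7 → Product = l ✓
Status=Y: row 8 → Product = w ✓
Status=R: row 9 → Product = j ✓
Status=L: row 11 → Product = v ✓
Status=V: row 13 → Product = u ✓
Status=Z: row 14 → Product = n ✓
The only Status value with inconsistent Product is Status=U.

U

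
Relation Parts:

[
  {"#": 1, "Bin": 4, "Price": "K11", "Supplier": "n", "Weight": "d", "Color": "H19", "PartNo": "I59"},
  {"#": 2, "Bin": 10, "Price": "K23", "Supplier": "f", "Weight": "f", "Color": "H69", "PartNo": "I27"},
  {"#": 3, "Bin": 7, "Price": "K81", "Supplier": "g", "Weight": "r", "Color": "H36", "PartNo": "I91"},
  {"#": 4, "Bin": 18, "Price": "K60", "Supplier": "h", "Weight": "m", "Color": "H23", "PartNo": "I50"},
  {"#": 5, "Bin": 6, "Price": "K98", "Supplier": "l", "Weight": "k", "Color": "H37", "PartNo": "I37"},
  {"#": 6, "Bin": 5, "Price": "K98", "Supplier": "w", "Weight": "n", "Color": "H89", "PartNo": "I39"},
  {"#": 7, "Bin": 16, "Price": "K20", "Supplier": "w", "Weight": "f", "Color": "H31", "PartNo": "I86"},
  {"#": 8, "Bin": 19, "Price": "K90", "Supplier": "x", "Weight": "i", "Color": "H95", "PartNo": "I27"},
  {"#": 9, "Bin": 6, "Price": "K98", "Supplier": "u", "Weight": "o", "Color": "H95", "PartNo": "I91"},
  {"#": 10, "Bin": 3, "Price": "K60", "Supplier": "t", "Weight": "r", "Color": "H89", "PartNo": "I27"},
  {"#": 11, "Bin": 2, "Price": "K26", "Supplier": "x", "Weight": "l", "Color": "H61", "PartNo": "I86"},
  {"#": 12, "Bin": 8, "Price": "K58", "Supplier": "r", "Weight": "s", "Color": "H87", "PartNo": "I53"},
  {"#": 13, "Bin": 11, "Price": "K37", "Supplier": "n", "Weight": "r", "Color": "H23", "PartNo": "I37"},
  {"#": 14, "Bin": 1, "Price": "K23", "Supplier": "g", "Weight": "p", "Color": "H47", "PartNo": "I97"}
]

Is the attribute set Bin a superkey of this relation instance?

No

Rows 5 and 9 have the same Bin value Bin=6 but are distinct tuples, so Bin does not determine every attribute — not a superkey.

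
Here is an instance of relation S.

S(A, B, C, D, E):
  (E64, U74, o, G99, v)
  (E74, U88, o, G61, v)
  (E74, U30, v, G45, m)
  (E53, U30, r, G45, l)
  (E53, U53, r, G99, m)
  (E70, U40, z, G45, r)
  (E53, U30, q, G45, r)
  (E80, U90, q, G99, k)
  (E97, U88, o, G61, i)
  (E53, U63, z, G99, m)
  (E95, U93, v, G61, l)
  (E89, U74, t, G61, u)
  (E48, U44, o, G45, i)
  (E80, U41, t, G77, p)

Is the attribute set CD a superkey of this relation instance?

Two distinct rows share (C=o, D=G61), so CD does not determine every attribute — not a superkey.

No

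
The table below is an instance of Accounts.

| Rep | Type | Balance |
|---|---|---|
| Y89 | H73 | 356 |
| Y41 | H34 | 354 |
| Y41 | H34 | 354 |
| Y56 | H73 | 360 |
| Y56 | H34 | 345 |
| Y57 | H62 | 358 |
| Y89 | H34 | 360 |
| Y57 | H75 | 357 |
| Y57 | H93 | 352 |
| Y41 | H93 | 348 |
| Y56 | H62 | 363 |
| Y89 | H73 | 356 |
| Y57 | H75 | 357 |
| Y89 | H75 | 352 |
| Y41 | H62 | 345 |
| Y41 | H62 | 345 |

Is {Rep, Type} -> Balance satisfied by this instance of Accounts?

Yes

(Rep=Y89, Type=H73): 2 rows → Balance = 356, 356 ✓
(Rep=Y41, Type=H34): 2 rows → Balance = 354, 354 ✓
(Rep=Y56, Type=H73): 1 row → Balance = 360 ✓
(Rep=Y56, Type=H34): 1 row → Balance = 345 ✓
(Rep=Y57, Type=H62): 1 row → Balance = 358 ✓
(Rep=Y89, Type=H34): 1 row → Balance = 360 ✓
(Rep=Y57, Type=H75): 2 rows → Balance = 357, 357 ✓
(Rep=Y57, Type=H93): 1 row → Balance = 352 ✓
(Rep=Y41, Type=H93): 1 row → Balance = 348 ✓
(Rep=Y56, Type=H62): 1 row → Balance = 363 ✓
(Rep=Y89, Type=H75): 1 row → Balance = 352 ✓
(Rep=Y41, Type=H62): 2 rows → Balance = 345, 345 ✓
Every {Rep, Type} value is associated with a single Balance value, so {Rep, Type} -> Balance holds.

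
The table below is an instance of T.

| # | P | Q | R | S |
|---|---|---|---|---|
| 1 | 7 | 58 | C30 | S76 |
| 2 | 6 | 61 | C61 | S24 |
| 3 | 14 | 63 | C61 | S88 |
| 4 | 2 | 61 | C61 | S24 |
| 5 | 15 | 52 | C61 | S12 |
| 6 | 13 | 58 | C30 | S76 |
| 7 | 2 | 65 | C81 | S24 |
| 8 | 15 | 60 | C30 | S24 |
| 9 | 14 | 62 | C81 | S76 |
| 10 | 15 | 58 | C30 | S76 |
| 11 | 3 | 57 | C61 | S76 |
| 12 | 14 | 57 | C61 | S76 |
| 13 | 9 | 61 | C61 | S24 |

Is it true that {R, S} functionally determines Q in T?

Yes

(R=C30, S=S76): rows 1, 6, 10 → Q = 58, 58, 58 ✓
(R=C61, S=S24): rows 2, 4, 13 → Q = 61, 61, 61 ✓
(R=C61, S=S88): row 3 → Q = 63 ✓
(R=C61, S=S12): row 5 → Q = 52 ✓
(R=C81, S=S24): row 7 → Q = 65 ✓
(R=C30, S=S24): row 8 → Q = 60 ✓
(R=C81, S=S76): row 9 → Q = 62 ✓
(R=C61, S=S76): rows 11, 12 → Q = 57, 57 ✓
Every {R, S} value is associated with a single Q value, so {R, S} → Q holds.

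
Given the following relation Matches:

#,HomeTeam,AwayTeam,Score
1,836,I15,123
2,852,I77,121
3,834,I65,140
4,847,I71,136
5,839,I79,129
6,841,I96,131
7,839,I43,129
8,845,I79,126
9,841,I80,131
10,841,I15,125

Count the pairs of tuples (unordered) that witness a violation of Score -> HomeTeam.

0

Score=129: all 2 rows agree on HomeTeam — 0 pairs.
Score=131: all 2 rows agree on HomeTeam — 0 pairs.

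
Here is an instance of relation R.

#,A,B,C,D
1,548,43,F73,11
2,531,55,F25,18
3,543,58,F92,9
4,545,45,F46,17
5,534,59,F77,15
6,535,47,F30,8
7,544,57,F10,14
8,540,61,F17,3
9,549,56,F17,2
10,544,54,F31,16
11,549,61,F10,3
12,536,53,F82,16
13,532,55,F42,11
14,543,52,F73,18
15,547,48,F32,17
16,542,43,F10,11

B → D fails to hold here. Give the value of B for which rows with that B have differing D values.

55

B=43: rows 1, 16 → D = 11, 11 ✓
B=55: rows 2, 13 → D takes values {18, 11} — violation
B=58: row 3 → D = 9 ✓
B=45: row 4 → D = 17 ✓
B=59: row 5 → D = 15 ✓
B=47: row 6 → D = 8 ✓
B=57: row 7 → D = 14 ✓
B=61: rows 8, 11 → D = 3, 3 ✓
B=56: row 9 → D = 2 ✓
B=54: row 10 → D = 16 ✓
B=53: row 12 → D = 16 ✓
B=52: row 14 → D = 18 ✓
B=48: row 15 → D = 17 ✓
The only B value with inconsistent D is B=55.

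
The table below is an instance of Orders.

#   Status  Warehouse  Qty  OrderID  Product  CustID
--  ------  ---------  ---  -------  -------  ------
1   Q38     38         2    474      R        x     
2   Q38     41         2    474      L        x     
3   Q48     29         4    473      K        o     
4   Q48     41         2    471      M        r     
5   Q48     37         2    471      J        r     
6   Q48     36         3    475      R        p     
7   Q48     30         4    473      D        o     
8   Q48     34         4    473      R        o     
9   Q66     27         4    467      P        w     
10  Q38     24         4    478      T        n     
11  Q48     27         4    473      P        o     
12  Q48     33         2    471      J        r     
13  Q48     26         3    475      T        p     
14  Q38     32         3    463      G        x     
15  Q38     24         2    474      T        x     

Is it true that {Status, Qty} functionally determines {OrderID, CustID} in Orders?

(Status=Q38, Qty=2): rows 1, 2, 15 → {OrderID,CustID} = (474, x), (474, x), (474, x) ✓
(Status=Q48, Qty=4): rows 3, 7, 8, 11 → {OrderID,CustID} = (473, o), (473, o), (473, o), (473, o) ✓
(Status=Q48, Qty=2): rows 4, 5, 12 → {OrderID,CustID} = (471, r), (471, r), (471, r) ✓
(Status=Q48, Qty=3): rows 6, 13 → {OrderID,CustID} = (475, p), (475, p) ✓
(Status=Q66, Qty=4): row 9 → {OrderID,CustID} = (467, w) ✓
(Status=Q38, Qty=4): row 10 → {OrderID,CustID} = (478, n) ✓
(Status=Q38, Qty=3): row 14 → {OrderID,CustID} = (463, x) ✓
Every {Status, Qty} value is associated with a single {OrderID, CustID} value, so {Status, Qty} -> {OrderID, CustID} holds.

Yes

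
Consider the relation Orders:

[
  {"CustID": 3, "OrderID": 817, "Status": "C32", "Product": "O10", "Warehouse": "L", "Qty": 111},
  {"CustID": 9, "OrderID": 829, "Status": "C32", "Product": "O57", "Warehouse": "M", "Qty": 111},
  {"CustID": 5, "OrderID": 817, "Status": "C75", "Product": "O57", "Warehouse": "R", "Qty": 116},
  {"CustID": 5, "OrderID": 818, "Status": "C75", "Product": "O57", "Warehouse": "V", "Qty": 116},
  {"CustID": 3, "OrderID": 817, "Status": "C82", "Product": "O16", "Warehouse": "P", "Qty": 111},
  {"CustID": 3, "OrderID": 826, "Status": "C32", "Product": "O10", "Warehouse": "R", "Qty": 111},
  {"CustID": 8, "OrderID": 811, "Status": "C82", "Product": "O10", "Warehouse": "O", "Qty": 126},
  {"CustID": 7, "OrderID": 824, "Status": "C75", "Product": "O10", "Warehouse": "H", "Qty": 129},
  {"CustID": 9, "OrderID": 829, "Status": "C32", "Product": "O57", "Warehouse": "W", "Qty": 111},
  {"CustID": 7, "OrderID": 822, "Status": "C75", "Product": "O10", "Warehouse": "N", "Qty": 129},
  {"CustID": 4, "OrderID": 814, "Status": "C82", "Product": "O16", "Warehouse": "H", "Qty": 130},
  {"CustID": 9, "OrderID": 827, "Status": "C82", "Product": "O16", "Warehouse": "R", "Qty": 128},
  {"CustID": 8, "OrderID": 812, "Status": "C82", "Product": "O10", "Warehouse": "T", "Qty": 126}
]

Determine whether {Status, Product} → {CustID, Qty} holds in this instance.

No

(Status=C32, Product=O10): 2 rows → {CustID,Qty} = (3, 111), (3, 111) ✓
(Status=C32, Product=O57): 2 rows → {CustID,Qty} = (9, 111), (9, 111) ✓
(Status=C75, Product=O57): 2 rows → {CustID,Qty} = (5, 116), (5, 116) ✓
(Status=C82, Product=O16): 3 rows → {CustID,Qty} takes values {(3, 111), (4, 130), (9, 128)} — violation
(Status=C82, Product=O10): 2 rows → {CustID,Qty} = (8, 126), (8, 126) ✓
(Status=C75, Product=O10): 2 rows → {CustID,Qty} = (7, 129), (7, 129) ✓
Two rows agree on {Status, Product} but differ on {CustID, Qty}, so {Status, Product} → {CustID, Qty} does not hold.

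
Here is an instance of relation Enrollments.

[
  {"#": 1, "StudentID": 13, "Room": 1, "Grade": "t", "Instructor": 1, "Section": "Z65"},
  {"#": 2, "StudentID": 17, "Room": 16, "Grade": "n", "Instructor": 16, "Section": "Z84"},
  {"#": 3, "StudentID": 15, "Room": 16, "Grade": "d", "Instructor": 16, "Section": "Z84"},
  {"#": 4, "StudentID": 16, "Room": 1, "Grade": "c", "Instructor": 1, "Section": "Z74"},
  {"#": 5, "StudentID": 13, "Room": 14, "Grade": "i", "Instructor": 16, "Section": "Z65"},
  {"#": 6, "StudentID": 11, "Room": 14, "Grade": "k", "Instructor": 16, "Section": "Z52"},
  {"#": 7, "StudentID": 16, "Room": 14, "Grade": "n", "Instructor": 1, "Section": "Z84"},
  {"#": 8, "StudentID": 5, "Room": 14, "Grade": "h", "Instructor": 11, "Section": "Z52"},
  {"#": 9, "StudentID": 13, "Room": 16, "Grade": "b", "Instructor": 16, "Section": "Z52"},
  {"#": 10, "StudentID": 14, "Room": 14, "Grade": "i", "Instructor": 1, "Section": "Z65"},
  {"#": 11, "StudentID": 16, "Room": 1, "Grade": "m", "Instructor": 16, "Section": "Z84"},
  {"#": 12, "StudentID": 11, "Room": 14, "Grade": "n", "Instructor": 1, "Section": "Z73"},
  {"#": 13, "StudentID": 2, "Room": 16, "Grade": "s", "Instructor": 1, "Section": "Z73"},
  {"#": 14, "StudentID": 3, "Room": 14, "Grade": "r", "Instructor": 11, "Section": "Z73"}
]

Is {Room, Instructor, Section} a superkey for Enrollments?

No

Rows 2 and 3 have the same {Room, Instructor, Section} value (Room=16, Instructor=16, Section=Z84) but are distinct tuples, so {Room, Instructor, Section} does not determine every attribute — not a superkey.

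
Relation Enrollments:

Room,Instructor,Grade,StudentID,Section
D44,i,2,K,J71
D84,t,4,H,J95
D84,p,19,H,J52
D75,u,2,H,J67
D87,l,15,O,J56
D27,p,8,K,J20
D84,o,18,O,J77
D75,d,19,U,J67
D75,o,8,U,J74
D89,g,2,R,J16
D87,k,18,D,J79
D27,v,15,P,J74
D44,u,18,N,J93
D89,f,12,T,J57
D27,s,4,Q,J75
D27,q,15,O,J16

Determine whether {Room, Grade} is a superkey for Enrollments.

No

Two distinct rows share (Room=D27, Grade=15), so {Room, Grade} does not determine every attribute — not a superkey.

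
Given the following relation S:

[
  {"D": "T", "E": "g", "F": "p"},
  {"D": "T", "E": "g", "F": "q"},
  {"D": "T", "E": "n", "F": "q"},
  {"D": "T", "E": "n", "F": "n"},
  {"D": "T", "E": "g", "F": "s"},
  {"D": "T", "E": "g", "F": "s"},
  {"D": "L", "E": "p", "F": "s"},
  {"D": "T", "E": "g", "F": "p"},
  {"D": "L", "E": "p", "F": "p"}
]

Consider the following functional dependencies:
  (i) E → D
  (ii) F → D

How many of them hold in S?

(i) E → D: every LHS value maps to a single RHS value — holds.
(ii) F → D: F=p: 3 rows → D takes values {T, L} — violation; F=s: 3 rows → D takes values {T, L} — violation — fails.
1 of the 2 dependencies holds.

1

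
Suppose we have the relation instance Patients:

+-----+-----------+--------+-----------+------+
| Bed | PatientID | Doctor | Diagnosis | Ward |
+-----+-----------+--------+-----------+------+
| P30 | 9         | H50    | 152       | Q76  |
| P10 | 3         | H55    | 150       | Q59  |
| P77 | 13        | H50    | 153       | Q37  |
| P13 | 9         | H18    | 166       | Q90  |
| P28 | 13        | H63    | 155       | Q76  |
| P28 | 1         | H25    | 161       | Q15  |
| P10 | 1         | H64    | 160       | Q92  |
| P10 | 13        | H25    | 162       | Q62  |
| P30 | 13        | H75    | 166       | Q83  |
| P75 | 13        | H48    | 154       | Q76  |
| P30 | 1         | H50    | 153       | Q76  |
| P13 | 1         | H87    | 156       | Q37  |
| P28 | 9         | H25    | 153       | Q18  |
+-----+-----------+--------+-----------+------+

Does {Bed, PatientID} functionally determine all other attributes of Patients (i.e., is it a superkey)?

Yes

All 13 rows have distinct {Bed, PatientID} values, so {Bed, PatientID} → (all attributes) holds and {Bed, PatientID} is a superkey.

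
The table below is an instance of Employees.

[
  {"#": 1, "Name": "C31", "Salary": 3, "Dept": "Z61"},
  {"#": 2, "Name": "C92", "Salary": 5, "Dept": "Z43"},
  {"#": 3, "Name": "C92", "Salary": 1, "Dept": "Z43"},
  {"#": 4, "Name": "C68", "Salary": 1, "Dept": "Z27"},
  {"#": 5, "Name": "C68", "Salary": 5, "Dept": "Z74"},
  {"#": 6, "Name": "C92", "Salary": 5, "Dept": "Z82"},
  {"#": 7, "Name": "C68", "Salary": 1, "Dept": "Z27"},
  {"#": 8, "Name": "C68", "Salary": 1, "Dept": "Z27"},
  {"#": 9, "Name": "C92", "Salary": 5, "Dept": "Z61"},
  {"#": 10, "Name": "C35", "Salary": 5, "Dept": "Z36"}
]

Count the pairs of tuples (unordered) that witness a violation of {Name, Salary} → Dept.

(Name=C92, Salary=5): violating pairs (2,6), (2,9), (6,9) — 3 pairs.
(Name=C68, Salary=1): all 3 rows agree on Dept — 0 pairs.

3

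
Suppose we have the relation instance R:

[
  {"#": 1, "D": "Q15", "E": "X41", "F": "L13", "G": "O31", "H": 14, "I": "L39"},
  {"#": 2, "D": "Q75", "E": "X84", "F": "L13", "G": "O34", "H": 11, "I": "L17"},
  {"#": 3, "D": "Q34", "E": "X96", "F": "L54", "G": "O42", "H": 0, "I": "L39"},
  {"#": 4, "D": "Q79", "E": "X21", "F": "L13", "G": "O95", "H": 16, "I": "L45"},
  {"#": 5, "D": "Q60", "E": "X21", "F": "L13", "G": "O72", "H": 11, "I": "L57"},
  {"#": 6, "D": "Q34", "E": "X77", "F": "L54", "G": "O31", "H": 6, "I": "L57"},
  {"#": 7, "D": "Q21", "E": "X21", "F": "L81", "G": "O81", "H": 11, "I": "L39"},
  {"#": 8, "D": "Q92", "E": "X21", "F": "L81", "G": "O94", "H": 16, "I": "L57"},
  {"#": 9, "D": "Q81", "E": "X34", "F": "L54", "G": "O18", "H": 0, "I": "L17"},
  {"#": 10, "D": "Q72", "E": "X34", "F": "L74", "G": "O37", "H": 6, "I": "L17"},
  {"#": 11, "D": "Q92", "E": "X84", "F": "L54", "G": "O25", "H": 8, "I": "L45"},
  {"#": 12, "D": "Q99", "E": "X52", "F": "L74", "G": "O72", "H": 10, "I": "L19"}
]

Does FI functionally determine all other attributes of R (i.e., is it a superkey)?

Yes

All 12 rows have distinct FI values, so FI → (all attributes) holds and FI is a superkey.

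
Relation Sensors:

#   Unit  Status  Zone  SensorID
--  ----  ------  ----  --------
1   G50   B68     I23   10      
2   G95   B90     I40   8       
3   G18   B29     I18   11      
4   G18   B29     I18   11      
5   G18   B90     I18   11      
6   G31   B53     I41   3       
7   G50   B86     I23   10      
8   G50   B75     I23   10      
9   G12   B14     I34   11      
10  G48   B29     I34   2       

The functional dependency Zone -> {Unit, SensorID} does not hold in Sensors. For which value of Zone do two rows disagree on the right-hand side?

I34

Zone=I23: rows 1, 7, 8 → {Unit,SensorID} = (G50, 10), (G50, 10), (G50, 10) ✓
Zone=I40: row 2 → {Unit,SensorID} = (G95, 8) ✓
Zone=I18: rows 3, 4, 5 → {Unit,SensorID} = (G18, 11), (G18, 11), (G18, 11) ✓
Zone=I41: row 6 → {Unit,SensorID} = (G31, 3) ✓
Zone=I34: rows 9, 10 → {Unit,SensorID} takes values {(G12, 11), (G48, 2)} — violation
The only Zone value with inconsistent RHS is Zone=I34.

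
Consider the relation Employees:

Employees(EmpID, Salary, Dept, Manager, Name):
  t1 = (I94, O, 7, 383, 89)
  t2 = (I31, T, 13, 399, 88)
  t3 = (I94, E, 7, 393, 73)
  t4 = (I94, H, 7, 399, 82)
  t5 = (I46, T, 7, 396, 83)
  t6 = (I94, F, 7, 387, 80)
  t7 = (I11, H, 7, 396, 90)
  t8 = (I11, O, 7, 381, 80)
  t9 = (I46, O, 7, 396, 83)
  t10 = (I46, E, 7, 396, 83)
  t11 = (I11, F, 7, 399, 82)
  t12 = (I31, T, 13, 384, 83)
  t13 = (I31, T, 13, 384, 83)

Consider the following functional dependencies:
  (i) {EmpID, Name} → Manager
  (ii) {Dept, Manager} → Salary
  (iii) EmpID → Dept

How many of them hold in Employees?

(i) {EmpID, Name} → Manager: every LHS value maps to a single RHS value — holds.
(ii) {Dept, Manager} → Salary: (Dept=7, Manager=399): rows 4, 11 → Salary takes values {H, F} — violation; (Dept=7, Manager=396): rows 5, 7, 9, 10 → Salary takes values {T, H, O, E} — violation — fails.
(iii) EmpID → Dept: every LHS value maps to a single RHS value — holds.
2 of the 3 dependencies hold.

2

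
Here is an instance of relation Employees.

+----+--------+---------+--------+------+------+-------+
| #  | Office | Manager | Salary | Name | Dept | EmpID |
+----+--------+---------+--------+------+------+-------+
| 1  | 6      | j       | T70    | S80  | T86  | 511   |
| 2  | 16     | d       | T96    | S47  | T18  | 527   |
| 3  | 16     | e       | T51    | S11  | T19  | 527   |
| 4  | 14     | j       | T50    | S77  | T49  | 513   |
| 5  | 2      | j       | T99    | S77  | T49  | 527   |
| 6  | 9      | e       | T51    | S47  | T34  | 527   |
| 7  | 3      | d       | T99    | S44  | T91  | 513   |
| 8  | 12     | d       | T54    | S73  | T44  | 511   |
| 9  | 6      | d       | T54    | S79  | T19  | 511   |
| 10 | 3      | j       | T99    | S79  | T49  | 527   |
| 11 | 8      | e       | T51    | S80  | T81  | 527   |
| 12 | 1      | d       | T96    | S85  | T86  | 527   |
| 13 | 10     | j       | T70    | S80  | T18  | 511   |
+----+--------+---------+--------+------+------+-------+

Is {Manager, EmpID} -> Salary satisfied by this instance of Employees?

Yes

(Manager=j, EmpID=511): rows 1, 13 → Salary = T70, T70 ✓
(Manager=d, EmpID=527): rows 2, 12 → Salary = T96, T96 ✓
(Manager=e, EmpID=527): rows 3, 6, 11 → Salary = T51, T51, T51 ✓
(Manager=j, EmpID=513): row 4 → Salary = T50 ✓
(Manager=j, EmpID=527): rows 5, 10 → Salary = T99, T99 ✓
(Manager=d, EmpID=513): row 7 → Salary = T99 ✓
(Manager=d, EmpID=511): rows 8, 9 → Salary = T54, T54 ✓
Every {Manager, EmpID} value is associated with a single Salary value, so {Manager, EmpID} -> Salary holds.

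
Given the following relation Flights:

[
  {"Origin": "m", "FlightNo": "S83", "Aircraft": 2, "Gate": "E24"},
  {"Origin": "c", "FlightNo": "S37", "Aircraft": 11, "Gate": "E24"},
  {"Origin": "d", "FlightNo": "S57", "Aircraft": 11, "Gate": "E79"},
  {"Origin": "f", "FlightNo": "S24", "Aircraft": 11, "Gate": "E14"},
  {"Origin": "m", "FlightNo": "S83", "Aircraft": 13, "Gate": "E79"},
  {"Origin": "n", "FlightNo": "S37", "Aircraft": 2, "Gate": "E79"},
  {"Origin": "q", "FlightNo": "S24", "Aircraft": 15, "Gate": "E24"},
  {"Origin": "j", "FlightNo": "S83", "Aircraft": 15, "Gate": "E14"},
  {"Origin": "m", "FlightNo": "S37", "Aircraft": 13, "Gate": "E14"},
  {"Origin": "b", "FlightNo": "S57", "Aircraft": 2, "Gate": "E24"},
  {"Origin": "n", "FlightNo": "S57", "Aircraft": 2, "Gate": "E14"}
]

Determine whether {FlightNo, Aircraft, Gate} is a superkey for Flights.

All 11 rows have distinct {FlightNo, Aircraft, Gate} values, so {FlightNo, Aircraft, Gate} → (all attributes) holds and {FlightNo, Aircraft, Gate} is a superkey.

Yes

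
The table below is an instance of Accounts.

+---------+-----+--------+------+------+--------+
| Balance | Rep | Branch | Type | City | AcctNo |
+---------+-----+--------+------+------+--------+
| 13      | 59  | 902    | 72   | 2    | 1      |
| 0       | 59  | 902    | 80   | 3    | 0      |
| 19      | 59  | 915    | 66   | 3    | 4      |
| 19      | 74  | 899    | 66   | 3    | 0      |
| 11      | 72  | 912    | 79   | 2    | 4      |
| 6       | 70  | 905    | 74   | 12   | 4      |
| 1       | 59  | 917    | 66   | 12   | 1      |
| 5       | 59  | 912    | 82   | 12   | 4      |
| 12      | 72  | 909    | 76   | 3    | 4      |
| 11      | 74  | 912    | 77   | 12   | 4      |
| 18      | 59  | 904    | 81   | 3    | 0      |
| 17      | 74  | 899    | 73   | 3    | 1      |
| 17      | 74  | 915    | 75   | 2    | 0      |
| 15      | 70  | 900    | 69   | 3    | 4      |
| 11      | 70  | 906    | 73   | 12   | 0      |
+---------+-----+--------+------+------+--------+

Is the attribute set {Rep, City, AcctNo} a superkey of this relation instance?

Two distinct rows share (Rep=59, City=3, AcctNo=0), so {Rep, City, AcctNo} does not determine every attribute — not a superkey.

No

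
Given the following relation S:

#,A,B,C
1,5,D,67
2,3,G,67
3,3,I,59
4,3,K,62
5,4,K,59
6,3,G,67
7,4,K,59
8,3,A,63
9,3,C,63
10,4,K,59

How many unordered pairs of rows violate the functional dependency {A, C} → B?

(A=3, C=67): all 2 rows agree on B — 0 pairs.
(A=4, C=59): all 3 rows agree on B — 0 pairs.
(A=3, C=63): violating pairs (8,9) — 1 pair.

1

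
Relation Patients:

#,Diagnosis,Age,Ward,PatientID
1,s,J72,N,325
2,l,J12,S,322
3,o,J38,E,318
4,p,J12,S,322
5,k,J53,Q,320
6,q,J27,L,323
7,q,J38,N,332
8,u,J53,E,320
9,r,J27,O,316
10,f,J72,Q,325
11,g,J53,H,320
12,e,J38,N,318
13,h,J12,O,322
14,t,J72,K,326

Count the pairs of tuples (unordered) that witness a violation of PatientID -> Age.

PatientID=325: all 2 rows agree on Age — 0 pairs.
PatientID=322: all 3 rows agree on Age — 0 pairs.
PatientID=318: all 2 rows agree on Age — 0 pairs.
PatientID=320: all 3 rows agree on Age — 0 pairs.

0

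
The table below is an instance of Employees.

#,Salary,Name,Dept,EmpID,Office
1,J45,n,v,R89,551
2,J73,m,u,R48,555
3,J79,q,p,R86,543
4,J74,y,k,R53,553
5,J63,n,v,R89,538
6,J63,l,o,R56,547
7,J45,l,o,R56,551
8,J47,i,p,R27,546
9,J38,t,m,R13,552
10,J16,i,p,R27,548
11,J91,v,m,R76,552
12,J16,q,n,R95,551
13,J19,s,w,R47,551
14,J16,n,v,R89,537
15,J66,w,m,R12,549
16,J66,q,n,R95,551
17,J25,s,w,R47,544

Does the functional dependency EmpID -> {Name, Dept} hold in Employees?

EmpID=R89: rows 1, 5, 14 → {Name,Dept} = (n, v), (n, v), (n, v) ✓
EmpID=R48: row 2 → {Name,Dept} = (m, u) ✓
EmpID=R86: row 3 → {Name,Dept} = (q, p) ✓
EmpID=R53: row 4 → {Name,Dept} = (y, k) ✓
EmpID=R56: rows 6, 7 → {Name,Dept} = (l, o), (l, o) ✓
EmpID=R27: rows 8, 10 → {Name,Dept} = (i, p), (i, p) ✓
EmpID=R13: row 9 → {Name,Dept} = (t, m) ✓
EmpID=R76: row 11 → {Name,Dept} = (v, m) ✓
EmpID=R95: rows 12, 16 → {Name,Dept} = (q, n), (q, n) ✓
EmpID=R47: rows 13, 17 → {Name,Dept} = (s, w), (s, w) ✓
EmpID=R12: row 15 → {Name,Dept} = (w, m) ✓
Every EmpID value is associated with a single {Name, Dept} value, so EmpID -> {Name, Dept} holds.

Yes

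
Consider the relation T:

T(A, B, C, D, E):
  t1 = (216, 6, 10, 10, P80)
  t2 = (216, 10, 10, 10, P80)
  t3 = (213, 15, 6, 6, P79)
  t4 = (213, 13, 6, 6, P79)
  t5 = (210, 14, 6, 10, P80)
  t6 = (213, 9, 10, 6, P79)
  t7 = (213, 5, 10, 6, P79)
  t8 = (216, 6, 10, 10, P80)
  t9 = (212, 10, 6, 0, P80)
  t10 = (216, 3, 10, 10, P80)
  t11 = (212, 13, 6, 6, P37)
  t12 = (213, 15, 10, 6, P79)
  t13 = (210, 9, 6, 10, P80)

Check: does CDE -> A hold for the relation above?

(C=10, D=10, E=P80): rows 1, 2, 8, 10 → A = 216, 216, 216, 216 ✓
(C=6, D=6, E=P79): rows 3, 4 → A = 213, 213 ✓
(C=6, D=10, E=P80): rows 5, 13 → A = 210, 210 ✓
(C=10, D=6, E=P79): rows 6, 7, 12 → A = 213, 213, 213 ✓
(C=6, D=0, E=P80): row 9 → A = 212 ✓
(C=6, D=6, E=P37): row 11 → A = 212 ✓
Every CDE value is associated with a single A value, so CDE -> A holds.

Yes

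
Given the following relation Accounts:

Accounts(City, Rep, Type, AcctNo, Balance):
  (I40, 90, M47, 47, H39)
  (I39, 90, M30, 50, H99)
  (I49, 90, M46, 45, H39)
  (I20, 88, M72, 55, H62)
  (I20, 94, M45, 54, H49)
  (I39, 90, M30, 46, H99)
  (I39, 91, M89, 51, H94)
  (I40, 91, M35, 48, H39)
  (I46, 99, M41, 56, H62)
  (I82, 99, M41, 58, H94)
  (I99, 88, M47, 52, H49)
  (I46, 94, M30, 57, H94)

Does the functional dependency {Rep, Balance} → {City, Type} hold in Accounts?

No

(Rep=90, Balance=H39): 2 rows → {City,Type} takes values {(I40, M47), (I49, M46)} — violation
(Rep=90, Balance=H99): 2 rows → {City,Type} = (I39, M30), (I39, M30) ✓
(Rep=88, Balance=H62): 1 row → {City,Type} = (I20, M72) ✓
(Rep=94, Balance=H49): 1 row → {City,Type} = (I20, M45) ✓
(Rep=91, Balance=H94): 1 row → {City,Type} = (I39, M89) ✓
(Rep=91, Balance=H39): 1 row → {City,Type} = (I40, M35) ✓
(Rep=99, Balance=H62): 1 row → {City,Type} = (I46, M41) ✓
(Rep=99, Balance=H94): 1 row → {City,Type} = (I82, M41) ✓
(Rep=88, Balance=H49): 1 row → {City,Type} = (I99, M47) ✓
(Rep=94, Balance=H94): 1 row → {City,Type} = (I46, M30) ✓
Two rows agree on {Rep, Balance} but differ on {City, Type}, so {Rep, Balance} → {City, Type} does not hold.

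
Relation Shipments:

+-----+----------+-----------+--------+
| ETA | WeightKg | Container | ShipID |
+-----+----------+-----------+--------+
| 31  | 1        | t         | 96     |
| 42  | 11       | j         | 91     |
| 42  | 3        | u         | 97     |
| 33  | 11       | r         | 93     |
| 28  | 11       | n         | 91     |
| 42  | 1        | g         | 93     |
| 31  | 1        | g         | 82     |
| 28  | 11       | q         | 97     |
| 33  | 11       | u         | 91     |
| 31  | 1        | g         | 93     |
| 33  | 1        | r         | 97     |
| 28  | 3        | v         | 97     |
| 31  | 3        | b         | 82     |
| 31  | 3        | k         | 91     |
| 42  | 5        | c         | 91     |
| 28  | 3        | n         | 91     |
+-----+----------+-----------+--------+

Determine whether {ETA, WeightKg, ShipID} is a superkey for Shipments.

All 16 rows have distinct {ETA, WeightKg, ShipID} values, so {ETA, WeightKg, ShipID} → (all attributes) holds and {ETA, WeightKg, ShipID} is a superkey.

Yes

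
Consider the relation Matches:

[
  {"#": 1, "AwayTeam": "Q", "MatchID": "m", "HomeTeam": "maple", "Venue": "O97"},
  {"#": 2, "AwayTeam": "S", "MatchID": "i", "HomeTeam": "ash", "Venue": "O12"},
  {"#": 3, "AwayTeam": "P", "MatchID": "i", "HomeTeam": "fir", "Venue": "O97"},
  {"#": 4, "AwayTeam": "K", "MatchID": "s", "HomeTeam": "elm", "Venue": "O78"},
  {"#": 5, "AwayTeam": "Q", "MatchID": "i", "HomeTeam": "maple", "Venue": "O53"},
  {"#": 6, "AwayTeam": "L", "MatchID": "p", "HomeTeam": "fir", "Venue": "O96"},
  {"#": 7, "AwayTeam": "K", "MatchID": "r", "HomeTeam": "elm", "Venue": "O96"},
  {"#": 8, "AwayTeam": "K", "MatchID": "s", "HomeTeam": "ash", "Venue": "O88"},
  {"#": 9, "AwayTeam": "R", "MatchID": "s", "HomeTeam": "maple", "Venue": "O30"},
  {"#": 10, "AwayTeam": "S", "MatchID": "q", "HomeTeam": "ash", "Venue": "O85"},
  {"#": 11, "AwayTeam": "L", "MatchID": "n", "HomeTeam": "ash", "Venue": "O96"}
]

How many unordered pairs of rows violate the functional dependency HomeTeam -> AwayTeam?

HomeTeam=maple: violating pairs (1,9), (5,9) — 2 pairs.
HomeTeam=ash: violating pairs (2,8), (2,11), (8,10), (8,11), (10,11) — 5 pairs.
HomeTeam=fir: violating pairs (3,6) — 1 pair.
HomeTeam=elm: all 2 rows agree on AwayTeam — 0 pairs.

8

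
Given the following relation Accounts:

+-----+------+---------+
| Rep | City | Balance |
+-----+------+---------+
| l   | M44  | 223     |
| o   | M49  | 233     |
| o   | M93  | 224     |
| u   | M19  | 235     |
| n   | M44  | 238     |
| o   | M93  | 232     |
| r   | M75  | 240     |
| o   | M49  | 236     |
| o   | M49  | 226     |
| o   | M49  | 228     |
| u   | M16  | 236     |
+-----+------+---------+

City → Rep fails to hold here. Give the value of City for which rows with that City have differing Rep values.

City=M44: 2 rows → Rep takes values {l, n} — violation
City=M49: 4 rows → Rep = o, o, o, o ✓
City=M93: 2 rows → Rep = o, o ✓
City=M19: 1 row → Rep = u ✓
City=M75: 1 row → Rep = r ✓
City=M16: 1 row → Rep = u ✓
The only City value with inconsistent Rep is City=M44.

M44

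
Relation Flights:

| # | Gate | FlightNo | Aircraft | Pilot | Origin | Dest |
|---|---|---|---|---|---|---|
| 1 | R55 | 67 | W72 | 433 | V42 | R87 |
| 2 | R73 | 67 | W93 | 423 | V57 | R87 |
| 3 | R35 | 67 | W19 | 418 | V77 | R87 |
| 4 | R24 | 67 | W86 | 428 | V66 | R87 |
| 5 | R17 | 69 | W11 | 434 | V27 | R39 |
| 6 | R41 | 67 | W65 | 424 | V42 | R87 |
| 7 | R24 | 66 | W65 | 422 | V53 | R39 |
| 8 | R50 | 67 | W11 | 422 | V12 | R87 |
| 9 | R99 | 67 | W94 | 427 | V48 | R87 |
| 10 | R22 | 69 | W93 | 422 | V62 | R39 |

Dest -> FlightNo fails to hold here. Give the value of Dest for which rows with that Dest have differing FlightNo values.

Dest=R87: rows 1, 2, 3, 4, 6, 8, 9 → FlightNo = 67, 67, 67, 67, 67, 67, 67 ✓
Dest=R39: rows 5, 7, 10 → FlightNo takes values {69, 66} — violation
The only Dest value with inconsistent FlightNo is Dest=R39.

R39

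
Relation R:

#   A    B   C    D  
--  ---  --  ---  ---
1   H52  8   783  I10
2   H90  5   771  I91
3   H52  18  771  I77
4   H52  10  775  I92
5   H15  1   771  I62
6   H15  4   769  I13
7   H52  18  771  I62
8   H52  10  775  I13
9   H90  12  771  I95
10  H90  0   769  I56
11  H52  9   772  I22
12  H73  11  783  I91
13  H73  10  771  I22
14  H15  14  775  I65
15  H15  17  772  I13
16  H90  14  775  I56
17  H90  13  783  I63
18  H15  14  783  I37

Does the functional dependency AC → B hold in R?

No

(A=H52, C=783): row 1 → B = 8 ✓
(A=H90, C=771): rows 2, 9 → B takes values {5, 12} — violation
(A=H52, C=771): rows 3, 7 → B = 18, 18 ✓
(A=H52, C=775): rows 4, 8 → B = 10, 10 ✓
(A=H15, C=771): row 5 → B = 1 ✓
(A=H15, C=769): row 6 → B = 4 ✓
(A=H90, C=769): row 10 → B = 0 ✓
(A=H52, C=772): row 11 → B = 9 ✓
(A=H73, C=783): row 12 → B = 11 ✓
(A=H73, C=771): row 13 → B = 10 ✓
(A=H15, C=775): row 14 → B = 14 ✓
(A=H15, C=772): row 15 → B = 17 ✓
(A=H90, C=775): row 16 → B = 14 ✓
(A=H90, C=783): row 17 → B = 13 ✓
(A=H15, C=783): row 18 → B = 14 ✓
Two rows agree on AC but differ on B, so AC → B does not hold.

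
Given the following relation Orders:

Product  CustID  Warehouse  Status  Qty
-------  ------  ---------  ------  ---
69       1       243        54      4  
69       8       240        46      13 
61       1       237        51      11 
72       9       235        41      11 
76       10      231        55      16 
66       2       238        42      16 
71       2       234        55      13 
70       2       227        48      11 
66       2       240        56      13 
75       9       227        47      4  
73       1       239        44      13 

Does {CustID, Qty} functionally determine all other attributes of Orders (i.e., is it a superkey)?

Two distinct rows share (CustID=2, Qty=13), so {CustID, Qty} does not determine every attribute — not a superkey.

No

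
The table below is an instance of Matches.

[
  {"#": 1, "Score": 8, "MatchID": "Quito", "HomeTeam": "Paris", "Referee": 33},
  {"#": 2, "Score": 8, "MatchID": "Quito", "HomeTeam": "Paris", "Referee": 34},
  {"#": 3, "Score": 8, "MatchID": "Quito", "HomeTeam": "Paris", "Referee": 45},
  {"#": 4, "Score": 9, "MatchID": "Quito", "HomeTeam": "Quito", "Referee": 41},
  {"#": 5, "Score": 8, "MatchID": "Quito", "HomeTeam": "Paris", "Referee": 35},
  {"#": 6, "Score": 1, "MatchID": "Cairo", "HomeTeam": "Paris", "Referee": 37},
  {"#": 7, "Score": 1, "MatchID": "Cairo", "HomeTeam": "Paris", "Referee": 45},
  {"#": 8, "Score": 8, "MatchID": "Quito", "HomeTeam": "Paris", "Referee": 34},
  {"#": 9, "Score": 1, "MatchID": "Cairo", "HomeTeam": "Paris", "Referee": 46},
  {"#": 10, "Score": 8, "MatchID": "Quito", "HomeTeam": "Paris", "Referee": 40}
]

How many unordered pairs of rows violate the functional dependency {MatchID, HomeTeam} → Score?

0

(MatchID=Quito, HomeTeam=Paris): all 6 rows agree on Score — 0 pairs.
(MatchID=Cairo, HomeTeam=Paris): all 3 rows agree on Score — 0 pairs.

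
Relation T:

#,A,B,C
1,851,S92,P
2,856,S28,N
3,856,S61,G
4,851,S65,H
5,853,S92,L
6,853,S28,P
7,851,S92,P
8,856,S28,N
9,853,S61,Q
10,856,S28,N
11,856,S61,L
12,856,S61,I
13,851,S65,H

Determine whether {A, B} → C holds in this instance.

(A=851, B=S92): rows 1, 7 → C = P, P ✓
(A=856, B=S28): rows 2, 8, 10 → C = N, N, N ✓
(A=856, B=S61): rows 3, 11, 12 → C takes values {G, L, I} — violation
(A=851, B=S65): rows 4, 13 → C = H, H ✓
(A=853, B=S92): row 5 → C = L ✓
(A=853, B=S28): row 6 → C = P ✓
(A=853, B=S61): row 9 → C = Q ✓
Two rows agree on {A, B} but differ on C, so {A, B} → C does not hold.

No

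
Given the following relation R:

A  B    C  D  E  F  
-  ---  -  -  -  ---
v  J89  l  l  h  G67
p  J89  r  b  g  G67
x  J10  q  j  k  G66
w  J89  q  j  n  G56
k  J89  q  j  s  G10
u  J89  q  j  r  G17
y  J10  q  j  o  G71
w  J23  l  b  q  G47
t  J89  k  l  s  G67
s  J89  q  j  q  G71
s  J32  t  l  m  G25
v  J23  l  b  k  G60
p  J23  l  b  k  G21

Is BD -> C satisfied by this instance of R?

No

(B=J89, D=l): 2 rows → C takes values {l, k} — violation
(B=J89, D=b): 1 row → C = r ✓
(B=J10, D=j): 2 rows → C = q, q ✓
(B=J89, D=j): 4 rows → C = q, q, q, q ✓
(B=J23, D=b): 3 rows → C = l, l, l ✓
(B=J32, D=l): 1 row → C = t ✓
Two rows agree on BD but differ on C, so BD -> C does not hold.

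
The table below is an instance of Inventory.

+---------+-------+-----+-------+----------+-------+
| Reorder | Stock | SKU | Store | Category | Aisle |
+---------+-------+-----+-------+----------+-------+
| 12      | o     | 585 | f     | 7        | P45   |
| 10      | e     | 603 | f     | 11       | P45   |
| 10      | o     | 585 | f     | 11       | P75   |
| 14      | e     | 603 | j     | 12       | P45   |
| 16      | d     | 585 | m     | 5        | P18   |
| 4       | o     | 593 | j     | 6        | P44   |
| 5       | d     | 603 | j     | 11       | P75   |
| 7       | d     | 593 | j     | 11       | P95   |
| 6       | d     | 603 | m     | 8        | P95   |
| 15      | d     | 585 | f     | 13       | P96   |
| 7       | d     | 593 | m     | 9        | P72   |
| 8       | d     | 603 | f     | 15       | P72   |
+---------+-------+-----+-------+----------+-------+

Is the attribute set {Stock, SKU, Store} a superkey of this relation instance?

No

Two distinct rows share (Stock=o, SKU=585, Store=f), so {Stock, SKU, Store} does not determine every attribute — not a superkey.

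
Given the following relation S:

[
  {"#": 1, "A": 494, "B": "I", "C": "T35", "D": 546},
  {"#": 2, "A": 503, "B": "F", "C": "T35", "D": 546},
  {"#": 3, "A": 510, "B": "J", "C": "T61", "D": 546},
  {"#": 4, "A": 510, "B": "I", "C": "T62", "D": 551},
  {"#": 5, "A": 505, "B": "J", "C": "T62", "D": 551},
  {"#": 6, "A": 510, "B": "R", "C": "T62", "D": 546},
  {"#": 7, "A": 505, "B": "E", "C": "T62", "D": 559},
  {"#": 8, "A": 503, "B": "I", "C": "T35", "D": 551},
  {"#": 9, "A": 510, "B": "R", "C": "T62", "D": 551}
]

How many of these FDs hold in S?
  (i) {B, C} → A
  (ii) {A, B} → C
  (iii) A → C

1

(i) {B, C} → A: (B=I, C=T35): rows 1, 8 → A takes values {494, 503} — violation — fails.
(ii) {A, B} → C: every LHS value maps to a single RHS value — holds.
(iii) A → C: A=510: rows 3, 4, 6, 9 → C takes values {T61, T62} — violation — fails.
1 of the 3 dependencies holds.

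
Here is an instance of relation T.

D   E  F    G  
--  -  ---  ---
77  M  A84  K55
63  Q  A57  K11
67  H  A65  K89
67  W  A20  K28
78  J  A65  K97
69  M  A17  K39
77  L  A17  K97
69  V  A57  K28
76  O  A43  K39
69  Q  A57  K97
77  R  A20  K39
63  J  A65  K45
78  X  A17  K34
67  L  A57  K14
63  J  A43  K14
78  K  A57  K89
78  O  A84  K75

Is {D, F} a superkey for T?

Two distinct rows share (D=69, F=A57), so {D, F} does not determine every attribute — not a superkey.

No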